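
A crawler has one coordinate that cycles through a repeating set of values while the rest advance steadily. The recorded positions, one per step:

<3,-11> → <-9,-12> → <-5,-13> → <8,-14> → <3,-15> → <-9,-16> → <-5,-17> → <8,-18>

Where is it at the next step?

<3,-19>

The first coordinate repeats the cycle [3, -9, -5, 8] with period 4; step 8 mod 4 = 0, giving 3.
The second coordinate changes by -1 each step, so at step 8 it is -11 + 8·(-1) = -19.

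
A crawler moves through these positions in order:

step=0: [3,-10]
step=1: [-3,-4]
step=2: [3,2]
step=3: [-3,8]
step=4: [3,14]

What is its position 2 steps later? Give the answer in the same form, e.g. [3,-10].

[3,26]

First: cycles through 3, -3 every 2 steps. Step 6 lands at position 0 of the cycle → 3.
Second: linear, +6 per step → 26 at step 6.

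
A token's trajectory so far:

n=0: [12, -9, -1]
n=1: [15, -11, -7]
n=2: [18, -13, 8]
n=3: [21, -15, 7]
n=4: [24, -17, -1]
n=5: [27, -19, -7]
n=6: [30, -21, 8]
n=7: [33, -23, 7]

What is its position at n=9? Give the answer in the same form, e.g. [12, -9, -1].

The first coordinate changes by +3 each step, so at step 9 it is 12 + 9·(3) = 39.
The second coordinate changes by -2 each step, so at step 9 it is -9 + 9·(-2) = -27.
The third coordinate repeats the cycle [-1, -7, 8, 7] with period 4; step 9 mod 4 = 1, giving -7.

[39, -27, -7]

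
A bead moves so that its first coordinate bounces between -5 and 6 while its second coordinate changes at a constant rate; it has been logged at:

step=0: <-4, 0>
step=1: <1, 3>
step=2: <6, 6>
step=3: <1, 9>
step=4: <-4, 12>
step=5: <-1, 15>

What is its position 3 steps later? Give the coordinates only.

<-2, 24>

The first coordinate reflects between -5 and 6, moving 5 per step.
  step 6: -1 → 4
  step 7: 4 → 3
  step 8: 3 → -2
The second coordinate changes by +3 each step: at step 8 it is 24.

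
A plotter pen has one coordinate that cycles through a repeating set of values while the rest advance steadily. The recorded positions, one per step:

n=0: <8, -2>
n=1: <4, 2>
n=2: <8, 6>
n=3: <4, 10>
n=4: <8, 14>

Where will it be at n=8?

The first coordinate repeats the cycle [8, 4] with period 2; step 8 mod 2 = 0, giving 8.
The second coordinate changes by +4 each step, so at step 8 it is -2 + 8·(4) = 30.

<8, 30>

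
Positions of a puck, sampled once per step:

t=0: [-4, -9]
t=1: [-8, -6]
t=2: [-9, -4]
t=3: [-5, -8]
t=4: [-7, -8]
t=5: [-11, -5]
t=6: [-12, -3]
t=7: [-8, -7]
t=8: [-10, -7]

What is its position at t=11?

[-11, -6]

The moves between consecutive positions are [-4, +3], [-1, +2], [+4, -4], [-2, +0], [-4, +3], [-1, +2], [+4, -4], [-2, +0]; they repeat the 4-cycle [[-4, +3], [-1, +2], [+4, -4], [-2, +0]].
step 9: apply [-4, +3] → [-14, -4]
step 10: apply [-1, +2] → [-15, -2]
step 11: apply [+4, -4] → [-11, -6]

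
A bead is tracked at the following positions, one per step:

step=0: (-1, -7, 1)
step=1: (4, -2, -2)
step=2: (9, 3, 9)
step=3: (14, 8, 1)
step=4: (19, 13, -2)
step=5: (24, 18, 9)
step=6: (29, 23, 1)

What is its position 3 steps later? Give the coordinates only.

(44, 38, 1)

First: linear, +5 per step → 44 at step 9.
Second: linear, +5 per step → 38 at step 9.
Third: cycles through 1, -2, 9 every 3 steps. Step 9 lands at position 0 of the cycle → 1.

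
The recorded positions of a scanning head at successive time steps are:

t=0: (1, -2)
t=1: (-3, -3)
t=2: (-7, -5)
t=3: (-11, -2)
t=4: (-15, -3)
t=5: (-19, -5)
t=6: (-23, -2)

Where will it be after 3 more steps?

First: linear, -4 per step → -35 at step 9.
Second: cycles through -2, -3, -5 every 3 steps. Step 9 lands at position 0 of the cycle → -2.

(-35, -2)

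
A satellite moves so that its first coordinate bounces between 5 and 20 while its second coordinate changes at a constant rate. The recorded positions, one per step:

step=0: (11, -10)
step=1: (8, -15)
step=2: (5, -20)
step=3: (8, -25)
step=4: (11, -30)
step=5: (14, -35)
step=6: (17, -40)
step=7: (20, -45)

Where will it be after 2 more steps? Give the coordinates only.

The first coordinate travels 3 per step and bounces off the walls at 5 and 20.
  step 8: 20 → 17
  step 9: 17 → 14
The second coordinate changes by -5 each step: at step 9 it is -55.

(14, -55)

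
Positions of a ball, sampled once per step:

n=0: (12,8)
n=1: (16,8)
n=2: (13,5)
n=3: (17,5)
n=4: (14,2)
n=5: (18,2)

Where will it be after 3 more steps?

(16,-4)

The moves between consecutive positions are (+4,+0), (-3,-3), (+4,+0), (-3,-3), (+4,+0); they repeat the 2-cycle [(+4,+0), (-3,-3)].
step 6: apply (-3,-3) → (15,-1)
step 7: apply (+4,+0) → (19,-1)
step 8: apply (-3,-3) → (16,-4)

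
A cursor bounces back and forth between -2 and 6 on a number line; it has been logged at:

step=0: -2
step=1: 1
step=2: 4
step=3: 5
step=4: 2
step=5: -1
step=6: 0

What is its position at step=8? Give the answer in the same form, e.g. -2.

The value travels 3 per step and bounces off the walls at -2 and 6.
  step 7: 0 → 3
  step 8: 3 → 6

6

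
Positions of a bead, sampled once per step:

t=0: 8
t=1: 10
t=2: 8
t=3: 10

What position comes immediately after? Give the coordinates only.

The jumps are +2, -2, +2 — a geometric progression with ratio -1.
step 4: 10 − 2 → 8

8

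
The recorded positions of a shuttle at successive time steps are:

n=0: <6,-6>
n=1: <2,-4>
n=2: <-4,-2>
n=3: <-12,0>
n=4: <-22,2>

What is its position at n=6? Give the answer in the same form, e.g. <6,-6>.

<-48,6>

Successive displacements: <-4,+2>, <-6,+2>, <-8,+2>, <-10,+2> — each changes by <-2,+0>.
step 5: <-22,2> + <-12,+2> → <-34,4>
step 6: <-34,4> + <-14,+2> → <-48,6>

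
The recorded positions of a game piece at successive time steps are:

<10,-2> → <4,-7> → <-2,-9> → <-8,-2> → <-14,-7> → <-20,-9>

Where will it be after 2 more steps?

<-32,-7>

The first coordinate changes by -6 each step, so at step 7 it is 10 + 7·(-6) = -32.
The second coordinate repeats the cycle [-2, -7, -9] with period 3; step 7 mod 3 = 1, giving -7.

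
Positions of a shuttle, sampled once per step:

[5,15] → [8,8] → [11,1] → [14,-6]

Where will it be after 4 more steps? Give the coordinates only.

[26,-34]

Each step adds [+3,-7] to the position.
step 4: [14,-6] + [+3,-7] → [17,-13]
step 5: [17,-13] + [+3,-7] → [20,-20]
step 6: [20,-20] + [+3,-7] → [23,-27]
step 7: [23,-27] + [+3,-7] → [26,-34]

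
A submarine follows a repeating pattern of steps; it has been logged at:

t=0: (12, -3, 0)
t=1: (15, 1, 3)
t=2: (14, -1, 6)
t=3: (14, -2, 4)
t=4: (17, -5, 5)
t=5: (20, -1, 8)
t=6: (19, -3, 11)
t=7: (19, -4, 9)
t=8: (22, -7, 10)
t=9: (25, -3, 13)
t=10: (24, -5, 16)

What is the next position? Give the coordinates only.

Differencing gives (+3, +4, +3), (-1, -2, +3), (+0, -1, -2), (+3, -3, +1), (+3, +4, +3), (-1, -2, +3), (+0, -1, -2), (+3, -3, +1), (+3, +4, +3), (-1, -2, +3). This is the pattern (+3, +4, +3), (-1, -2, +3), (+0, -1, -2), (+3, -3, +1) repeated.
step 11: apply (+0, -1, -2) → (24, -6, 14)

(24, -6, 14)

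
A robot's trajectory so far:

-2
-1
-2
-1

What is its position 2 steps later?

-1

Consecutive displacements +1, -1, +1 scale by a factor of -1 each step.
step 4: -1 − 1 → -2
step 5: -2 + 1 → -1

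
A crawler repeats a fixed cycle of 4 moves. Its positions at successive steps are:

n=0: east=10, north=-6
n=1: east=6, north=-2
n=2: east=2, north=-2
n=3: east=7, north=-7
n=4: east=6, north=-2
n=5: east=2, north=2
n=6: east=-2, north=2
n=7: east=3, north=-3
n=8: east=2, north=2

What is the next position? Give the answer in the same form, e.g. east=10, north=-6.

Differencing gives (-4, +4), (-4, +0), (+5, -5), (-1, +5), (-4, +4), (-4, +0), (+5, -5), (-1, +5). This is the pattern (-4, +4), (-4, +0), (+5, -5), (-1, +5) repeated.
step 9: apply (-4, +4) → east=-2, north=6

east=-2, north=6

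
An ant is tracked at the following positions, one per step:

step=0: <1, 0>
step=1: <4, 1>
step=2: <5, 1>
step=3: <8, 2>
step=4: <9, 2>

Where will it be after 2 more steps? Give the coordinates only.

<13, 3>

Differencing gives <+3, +1>, <+1, +0>, <+3, +1>, <+1, +0>. This is the pattern <+3, +1>, <+1, +0> repeated.
step 5: apply <+3, +1> → <12, 3>
step 6: apply <+1, +0> → <13, 3>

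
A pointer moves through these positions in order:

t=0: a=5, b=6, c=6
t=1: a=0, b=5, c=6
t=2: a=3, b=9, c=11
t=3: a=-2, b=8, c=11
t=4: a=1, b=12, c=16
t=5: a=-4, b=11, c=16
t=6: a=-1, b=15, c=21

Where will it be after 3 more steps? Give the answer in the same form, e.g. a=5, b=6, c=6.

The moves between consecutive positions are (-5, -1, +0), (+3, +4, +5), (-5, -1, +0), (+3, +4, +5), (-5, -1, +0), (+3, +4, +5); they repeat the 2-cycle [(-5, -1, +0), (+3, +4, +5)].
step 7: apply (-5, -1, +0) → a=-6, b=14, c=21
step 8: apply (+3, +4, +5) → a=-3, b=18, c=26
step 9: apply (-5, -1, +0) → a=-8, b=17, c=26

a=-8, b=17, c=26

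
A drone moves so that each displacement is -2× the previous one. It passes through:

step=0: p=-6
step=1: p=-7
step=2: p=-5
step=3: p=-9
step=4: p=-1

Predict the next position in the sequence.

p=-17

Consecutive displacements -1, +2, -4, +8 scale by a factor of -2 each step.
step 5: -1 − 16 → p=-17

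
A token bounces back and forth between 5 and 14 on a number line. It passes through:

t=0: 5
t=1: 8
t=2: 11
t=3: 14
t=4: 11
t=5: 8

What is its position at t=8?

The value reflects between 5 and 14, moving 3 per step.
  step 6: 8 → 5
  step 7: 5 → 8
  step 8: 8 → 11

11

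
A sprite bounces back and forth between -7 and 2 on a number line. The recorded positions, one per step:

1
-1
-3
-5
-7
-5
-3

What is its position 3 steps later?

1

The value travels 2 per step and bounces off the walls at -7 and 2.
  step 7: -3 → -1
  step 8: -1 → 1
  step 9: 1 → 1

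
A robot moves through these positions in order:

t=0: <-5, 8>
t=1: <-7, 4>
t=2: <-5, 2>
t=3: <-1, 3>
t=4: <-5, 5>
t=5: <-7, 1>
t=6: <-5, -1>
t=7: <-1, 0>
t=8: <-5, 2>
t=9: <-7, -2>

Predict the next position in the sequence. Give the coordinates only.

<-5, -4>

Step-to-step displacements: <-2, -4>, <+2, -2>, <+4, +1>, <-4, +2>, <-2, -4>, <+2, -2>, <+4, +1>, <-4, +2>, <-2, -4> — a repeating cycle of length 4.
step 10: apply <+2, -2> → <-5, -4>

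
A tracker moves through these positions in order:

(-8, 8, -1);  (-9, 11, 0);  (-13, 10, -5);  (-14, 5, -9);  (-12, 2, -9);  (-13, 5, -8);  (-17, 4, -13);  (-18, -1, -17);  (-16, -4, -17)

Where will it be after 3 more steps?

The moves between consecutive positions are (-1, +3, +1), (-4, -1, -5), (-1, -5, -4), (+2, -3, +0), (-1, +3, +1), (-4, -1, -5), (-1, -5, -4), (+2, -3, +0); they repeat the 4-cycle [(-1, +3, +1), (-4, -1, -5), (-1, -5, -4), (+2, -3, +0)].
step 9: apply (-1, +3, +1) → (-17, -1, -16)
step 10: apply (-4, -1, -5) → (-21, -2, -21)
step 11: apply (-1, -5, -4) → (-22, -7, -25)

(-22, -7, -25)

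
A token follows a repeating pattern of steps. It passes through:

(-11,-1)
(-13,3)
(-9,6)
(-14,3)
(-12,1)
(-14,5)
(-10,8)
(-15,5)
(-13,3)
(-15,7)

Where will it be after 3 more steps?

(-14,5)

The moves between consecutive positions are (-2,+4), (+4,+3), (-5,-3), (+2,-2), (-2,+4), (+4,+3), (-5,-3), (+2,-2), (-2,+4); they repeat the 4-cycle [(-2,+4), (+4,+3), (-5,-3), (+2,-2)].
step 10: apply (+4,+3) → (-11,10)
step 11: apply (-5,-3) → (-16,7)
step 12: apply (+2,-2) → (-14,5)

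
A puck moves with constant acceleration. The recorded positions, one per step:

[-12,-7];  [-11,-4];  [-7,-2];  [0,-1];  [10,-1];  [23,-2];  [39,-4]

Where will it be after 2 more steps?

[80,-11]

Taking differences between consecutive positions: [+1,+3], [+4,+2], [+7,+1], [+10,+0], [+13,-1], [+16,-2]. These grow by [+3,-1] each step.
step 7: [39,-4] + [+19,-3] → [58,-7]
step 8: [58,-7] + [+22,-4] → [80,-11]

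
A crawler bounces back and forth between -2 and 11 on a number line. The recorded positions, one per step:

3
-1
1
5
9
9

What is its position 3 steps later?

The value travels 4 per step and bounces off the walls at -2 and 11.
  step 6: 9 → 5
  step 7: 5 → 1
  step 8: 1 → -1

-1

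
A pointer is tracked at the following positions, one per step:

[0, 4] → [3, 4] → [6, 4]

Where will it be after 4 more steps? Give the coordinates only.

The position changes by [+3, +0] every step.
step 3: [6, 4] + [+3, +0] → [9, 4]
step 4: [9, 4] + [+3, +0] → [12, 4]
step 5: [12, 4] + [+3, +0] → [15, 4]
step 6: [15, 4] + [+3, +0] → [18, 4]

[18, 4]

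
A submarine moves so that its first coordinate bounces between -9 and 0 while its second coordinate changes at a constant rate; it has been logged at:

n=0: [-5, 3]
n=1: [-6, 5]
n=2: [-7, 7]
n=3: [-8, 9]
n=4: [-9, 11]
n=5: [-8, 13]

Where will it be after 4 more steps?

[-4, 21]

The first coordinate reflects between -9 and 0, moving 1 per step.
  step 6: -8 → -7
  step 7: -7 → -6
  step 8: -6 → -5
  step 9: -5 → -4
The second coordinate changes by +2 each step: at step 9 it is 21.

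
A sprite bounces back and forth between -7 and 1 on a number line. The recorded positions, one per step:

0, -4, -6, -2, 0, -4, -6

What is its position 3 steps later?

-4

The value reflects between -7 and 1, moving 4 per step.
  step 7: -6 → -2
  step 8: -2 → 0
  step 9: 0 → -4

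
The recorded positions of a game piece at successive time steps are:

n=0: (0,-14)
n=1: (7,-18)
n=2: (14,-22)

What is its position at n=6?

The position changes by (+7,-4) every step.
step 3: (14,-22) + (+7,-4) → (21,-26)
step 4: (21,-26) + (+7,-4) → (28,-30)
step 5: (28,-30) + (+7,-4) → (35,-34)
step 6: (35,-34) + (+7,-4) → (42,-38)

(42,-38)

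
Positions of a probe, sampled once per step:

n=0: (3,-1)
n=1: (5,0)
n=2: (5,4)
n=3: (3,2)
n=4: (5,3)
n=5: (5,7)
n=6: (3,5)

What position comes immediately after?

Step-to-step displacements: (+2,+1), (+0,+4), (-2,-2), (+2,+1), (+0,+4), (-2,-2) — a repeating cycle of length 3.
step 7: apply (+2,+1) → (5,6)

(5,6)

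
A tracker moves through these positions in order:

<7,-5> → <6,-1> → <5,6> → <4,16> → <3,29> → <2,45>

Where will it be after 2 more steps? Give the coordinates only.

Successive displacements: <-1,+4>, <-1,+7>, <-1,+10>, <-1,+13>, <-1,+16> — each changes by <+0,+3>.
step 6: <2,45> + <-1,+19> → <1,64>
step 7: <1,64> + <-1,+22> → <0,86>

<0,86>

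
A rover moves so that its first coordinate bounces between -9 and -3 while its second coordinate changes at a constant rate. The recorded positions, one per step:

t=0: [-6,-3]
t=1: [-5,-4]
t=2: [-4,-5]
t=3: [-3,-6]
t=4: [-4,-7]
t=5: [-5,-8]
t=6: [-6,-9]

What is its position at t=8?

The first coordinate reflects between -9 and -3, moving 1 per step.
  step 7: -6 → -7
  step 8: -7 → -8
The second coordinate changes by -1 each step: at step 8 it is -11.

[-8,-11]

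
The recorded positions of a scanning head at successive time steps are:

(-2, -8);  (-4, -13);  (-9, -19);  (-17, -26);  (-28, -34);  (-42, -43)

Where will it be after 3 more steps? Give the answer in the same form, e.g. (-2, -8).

Taking differences between consecutive positions: (-2, -5), (-5, -6), (-8, -7), (-11, -8), (-14, -9). These grow by (-3, -1) each step.
step 6: (-42, -43) + (-17, -10) → (-59, -53)
step 7: (-59, -53) + (-20, -11) → (-79, -64)
step 8: (-79, -64) + (-23, -12) → (-102, -76)

(-102, -76)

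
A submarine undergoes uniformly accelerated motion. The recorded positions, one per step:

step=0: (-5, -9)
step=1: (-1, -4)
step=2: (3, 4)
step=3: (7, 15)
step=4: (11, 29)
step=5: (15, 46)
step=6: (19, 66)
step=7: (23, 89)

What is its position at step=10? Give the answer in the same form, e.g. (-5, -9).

(35, 176)

Taking differences between consecutive positions: (+4, +5), (+4, +8), (+4, +11), (+4, +14), (+4, +17), (+4, +20), (+4, +23). These grow by (+0, +3) each step.
step 8: (23, 89) + (+4, +26) → (27, 115)
step 9: (27, 115) + (+4, +29) → (31, 144)
step 10: (31, 144) + (+4, +32) → (35, 176)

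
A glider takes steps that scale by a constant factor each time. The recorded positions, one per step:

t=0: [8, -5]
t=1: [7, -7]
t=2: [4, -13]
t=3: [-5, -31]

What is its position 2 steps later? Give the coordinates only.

[-113, -247]

Consecutive displacements [-1, -2], [-3, -6], [-9, -18] scale by a factor of 3 each step.
step 4: [-5, -31] + [-27, -54] → [-32, -85]
step 5: [-32, -85] + [-81, -162] → [-113, -247]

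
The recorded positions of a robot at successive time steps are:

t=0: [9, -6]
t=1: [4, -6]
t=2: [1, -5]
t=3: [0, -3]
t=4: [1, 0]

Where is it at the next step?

Successive displacements: [-5, +0], [-3, +1], [-1, +2], [+1, +3] — each changes by [+2, +1].
step 5: [1, 0] + [+3, +4] → [4, 4]

[4, 4]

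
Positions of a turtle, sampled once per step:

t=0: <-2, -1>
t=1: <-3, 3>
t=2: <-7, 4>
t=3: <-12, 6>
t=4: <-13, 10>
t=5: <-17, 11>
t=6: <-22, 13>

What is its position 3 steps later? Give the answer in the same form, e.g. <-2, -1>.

The moves between consecutive positions are <-1, +4>, <-4, +1>, <-5, +2>, <-1, +4>, <-4, +1>, <-5, +2>; they repeat the 3-cycle [<-1, +4>, <-4, +1>, <-5, +2>].
step 7: apply <-1, +4> → <-23, 17>
step 8: apply <-4, +1> → <-27, 18>
step 9: apply <-5, +2> → <-32, 20>

<-32, 20>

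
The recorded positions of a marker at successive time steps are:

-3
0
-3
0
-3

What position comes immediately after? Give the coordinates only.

0

Consecutive displacements +3, -3, +3, -3 scale by a factor of -1 each step.
step 5: -3 + 3 → 0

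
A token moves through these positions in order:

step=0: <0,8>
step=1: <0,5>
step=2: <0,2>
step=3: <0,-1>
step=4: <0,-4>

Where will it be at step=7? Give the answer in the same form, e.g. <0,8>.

The position changes by <+0,-3> every step.
step 5: <0,-4> + <+0,-3> → <0,-7>
step 6: <0,-7> + <+0,-3> → <0,-10>
step 7: <0,-10> + <+0,-3> → <0,-13>

<0,-13>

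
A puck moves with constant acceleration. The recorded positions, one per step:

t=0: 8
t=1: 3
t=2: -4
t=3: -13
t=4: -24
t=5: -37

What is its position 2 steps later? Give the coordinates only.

-69

Taking differences between consecutive positions: -5, -7, -9, -11, -13. These grow by -2 each step.
step 6: -37 − 15 → -52
step 7: -52 − 17 → -69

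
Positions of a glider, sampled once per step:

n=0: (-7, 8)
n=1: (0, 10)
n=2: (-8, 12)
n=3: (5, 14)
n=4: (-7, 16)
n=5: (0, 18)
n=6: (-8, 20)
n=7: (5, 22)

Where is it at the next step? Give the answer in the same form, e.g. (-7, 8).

The first coordinate repeats the cycle [-7, 0, -8, 5] with period 4; step 8 mod 4 = 0, giving -7.
The second coordinate changes by +2 each step, so at step 8 it is 8 + 8·(2) = 24.

(-7, 24)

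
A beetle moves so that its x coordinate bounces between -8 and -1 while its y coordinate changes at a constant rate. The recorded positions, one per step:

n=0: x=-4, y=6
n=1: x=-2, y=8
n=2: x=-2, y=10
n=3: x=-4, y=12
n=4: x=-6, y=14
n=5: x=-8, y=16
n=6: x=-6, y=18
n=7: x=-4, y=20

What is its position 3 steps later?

The x coordinate travels 2 per step and bounces off the walls at -8 and -1.
  step 8: -4 → -2
  step 9: -2 → -2
  step 10: -2 → -4
The y coordinate changes by +2 each step: at step 10 it is 26.

x=-4, y=26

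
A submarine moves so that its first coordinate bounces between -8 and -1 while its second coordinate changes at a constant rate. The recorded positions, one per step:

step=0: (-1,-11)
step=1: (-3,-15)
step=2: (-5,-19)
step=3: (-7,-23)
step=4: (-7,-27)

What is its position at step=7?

The first coordinate travels 2 per step and bounces off the walls at -8 and -1.
  step 5: -7 → -5
  step 6: -5 → -3
  step 7: -3 → -1
The second coordinate changes by -4 each step: at step 7 it is -39.

(-1,-39)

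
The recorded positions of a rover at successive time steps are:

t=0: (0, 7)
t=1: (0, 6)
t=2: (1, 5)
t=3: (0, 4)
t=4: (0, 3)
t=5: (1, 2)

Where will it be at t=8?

First: cycles through 0, 0, 1 every 3 steps. Step 8 lands at position 2 of the cycle → 1.
Second: linear, -1 per step → -1 at step 8.

(1, -1)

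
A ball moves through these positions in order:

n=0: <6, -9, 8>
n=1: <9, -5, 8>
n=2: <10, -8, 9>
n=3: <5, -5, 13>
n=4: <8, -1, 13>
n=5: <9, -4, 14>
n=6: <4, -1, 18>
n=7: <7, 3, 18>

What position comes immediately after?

<8, 0, 19>

Step-to-step displacements: <+3, +4, +0>, <+1, -3, +1>, <-5, +3, +4>, <+3, +4, +0>, <+1, -3, +1>, <-5, +3, +4>, <+3, +4, +0> — a repeating cycle of length 3.
step 8: apply <+1, -3, +1> → <8, 0, 19>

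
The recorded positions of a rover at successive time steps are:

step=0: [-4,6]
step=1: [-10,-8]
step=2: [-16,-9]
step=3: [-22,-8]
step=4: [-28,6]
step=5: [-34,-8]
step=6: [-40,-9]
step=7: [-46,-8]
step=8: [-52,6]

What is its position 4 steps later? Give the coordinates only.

The first coordinate changes by -6 each step, so at step 12 it is -4 + 12·(-6) = -76.
The second coordinate repeats the cycle [6, -8, -9, -8] with period 4; step 12 mod 4 = 0, giving 6.

[-76,6]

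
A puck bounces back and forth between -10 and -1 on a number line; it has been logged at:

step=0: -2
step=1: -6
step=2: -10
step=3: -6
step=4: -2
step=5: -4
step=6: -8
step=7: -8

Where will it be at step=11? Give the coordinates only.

-10

The value reflects between -10 and -1, moving 4 per step.
  step 8: -8 → -4
  step 9: -4 → -2
  step 10: -2 → -6
  step 11: -6 → -10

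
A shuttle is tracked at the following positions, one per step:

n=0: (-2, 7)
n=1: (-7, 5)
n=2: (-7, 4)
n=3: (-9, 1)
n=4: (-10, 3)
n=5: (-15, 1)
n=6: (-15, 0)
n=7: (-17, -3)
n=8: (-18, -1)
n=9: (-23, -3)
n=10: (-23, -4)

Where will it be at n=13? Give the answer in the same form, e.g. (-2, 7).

The moves between consecutive positions are (-5, -2), (+0, -1), (-2, -3), (-1, +2), (-5, -2), (+0, -1), (-2, -3), (-1, +2), (-5, -2), (+0, -1); they repeat the 4-cycle [(-5, -2), (+0, -1), (-2, -3), (-1, +2)].
step 11: apply (-2, -3) → (-25, -7)
step 12: apply (-1, +2) → (-26, -5)
step 13: apply (-5, -2) → (-31, -7)

(-31, -7)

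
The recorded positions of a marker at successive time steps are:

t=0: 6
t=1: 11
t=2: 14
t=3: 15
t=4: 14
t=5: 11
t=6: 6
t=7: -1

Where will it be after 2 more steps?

-21

Successive displacements: +5, +3, +1, -1, -3, -5, -7 — each changes by -2.
step 8: -1 − 9 → -10
step 9: -10 − 11 → -21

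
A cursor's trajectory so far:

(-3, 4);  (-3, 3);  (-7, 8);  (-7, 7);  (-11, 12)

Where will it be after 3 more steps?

(-15, 15)

The moves between consecutive positions are (+0, -1), (-4, +5), (+0, -1), (-4, +5); they repeat the 2-cycle [(+0, -1), (-4, +5)].
step 5: apply (+0, -1) → (-11, 11)
step 6: apply (-4, +5) → (-15, 16)
step 7: apply (+0, -1) → (-15, 15)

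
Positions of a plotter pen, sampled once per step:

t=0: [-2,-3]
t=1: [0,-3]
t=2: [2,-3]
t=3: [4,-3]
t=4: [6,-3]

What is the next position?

[8,-3]

Constant displacement of [+2,+0] per step.
step 5: [6,-3] + [+2,+0] → [8,-3]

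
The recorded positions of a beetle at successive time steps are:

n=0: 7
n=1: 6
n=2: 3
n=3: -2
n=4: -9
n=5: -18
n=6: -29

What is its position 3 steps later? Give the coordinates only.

-74

Taking differences between consecutive positions: -1, -3, -5, -7, -9, -11. These grow by -2 each step.
step 7: -29 − 13 → -42
step 8: -42 − 15 → -57
step 9: -57 − 17 → -74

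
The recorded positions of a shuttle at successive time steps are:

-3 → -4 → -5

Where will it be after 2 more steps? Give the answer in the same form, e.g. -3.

Each step adds -1 to the position.
step 3: -5 − 1 → -6
step 4: -6 − 1 → -7

-7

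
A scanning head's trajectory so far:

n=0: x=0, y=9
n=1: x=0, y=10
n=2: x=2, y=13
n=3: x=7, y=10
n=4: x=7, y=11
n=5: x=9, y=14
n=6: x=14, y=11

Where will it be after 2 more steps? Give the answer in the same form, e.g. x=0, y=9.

The moves between consecutive positions are (+0, +1), (+2, +3), (+5, -3), (+0, +1), (+2, +3), (+5, -3); they repeat the 3-cycle [(+0, +1), (+2, +3), (+5, -3)].
step 7: apply (+0, +1) → x=14, y=12
step 8: apply (+2, +3) → x=16, y=15

x=16, y=15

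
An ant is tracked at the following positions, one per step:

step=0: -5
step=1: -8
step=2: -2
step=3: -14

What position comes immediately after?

Consecutive displacements -3, +6, -12 scale by a factor of -2 each step.
step 4: -14 + 24 → 10

10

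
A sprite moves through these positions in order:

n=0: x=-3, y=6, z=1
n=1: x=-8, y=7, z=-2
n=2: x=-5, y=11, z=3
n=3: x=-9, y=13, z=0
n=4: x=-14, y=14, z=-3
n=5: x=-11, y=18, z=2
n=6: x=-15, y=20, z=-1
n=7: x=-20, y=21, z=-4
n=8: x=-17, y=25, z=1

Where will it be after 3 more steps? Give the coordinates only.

The moves between consecutive positions are (-5,+1,-3), (+3,+4,+5), (-4,+2,-3), (-5,+1,-3), (+3,+4,+5), (-4,+2,-3), (-5,+1,-3), (+3,+4,+5); they repeat the 3-cycle [(-5,+1,-3), (+3,+4,+5), (-4,+2,-3)].
step 9: apply (-4,+2,-3) → x=-21, y=27, z=-2
step 10: apply (-5,+1,-3) → x=-26, y=28, z=-5
step 11: apply (+3,+4,+5) → x=-23, y=32, z=0

x=-23, y=32, z=0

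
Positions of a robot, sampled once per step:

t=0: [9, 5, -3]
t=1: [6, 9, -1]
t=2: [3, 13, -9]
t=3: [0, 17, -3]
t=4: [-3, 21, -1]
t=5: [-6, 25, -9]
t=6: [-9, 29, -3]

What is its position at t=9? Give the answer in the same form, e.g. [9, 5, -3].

[-18, 41, -3]

First: linear, -3 per step → -18 at step 9.
Second: linear, +4 per step → 41 at step 9.
Third: cycles through -3, -1, -9 every 3 steps. Step 9 lands at position 0 of the cycle → -3.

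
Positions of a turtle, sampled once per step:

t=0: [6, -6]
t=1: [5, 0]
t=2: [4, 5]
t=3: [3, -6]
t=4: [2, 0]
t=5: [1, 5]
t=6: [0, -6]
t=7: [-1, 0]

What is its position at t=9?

The first coordinate changes by -1 each step, so at step 9 it is 6 + 9·(-1) = -3.
The second coordinate repeats the cycle [-6, 0, 5] with period 3; step 9 mod 3 = 0, giving -6.

[-3, -6]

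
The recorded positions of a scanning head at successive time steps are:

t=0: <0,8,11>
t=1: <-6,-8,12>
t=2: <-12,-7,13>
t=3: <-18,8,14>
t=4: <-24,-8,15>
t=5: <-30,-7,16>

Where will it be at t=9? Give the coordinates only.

<-54,8,20>

First: linear, -6 per step → -54 at step 9.
Second: cycles through 8, -8, -7 every 3 steps. Step 9 lands at position 0 of the cycle → 8.
Third: linear, +1 per step → 20 at step 9.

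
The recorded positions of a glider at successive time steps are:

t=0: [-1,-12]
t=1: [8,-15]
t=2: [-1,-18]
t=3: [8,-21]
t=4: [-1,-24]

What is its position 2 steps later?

[-1,-30]

The first coordinate repeats the cycle [-1, 8] with period 2; step 6 mod 2 = 0, giving -1.
The second coordinate changes by -3 each step, so at step 6 it is -12 + 6·(-3) = -30.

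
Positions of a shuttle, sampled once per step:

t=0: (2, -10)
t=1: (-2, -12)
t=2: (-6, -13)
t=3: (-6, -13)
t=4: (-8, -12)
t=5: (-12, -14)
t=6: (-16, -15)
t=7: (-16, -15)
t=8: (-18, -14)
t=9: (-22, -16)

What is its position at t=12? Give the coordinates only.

(-28, -16)

The moves between consecutive positions are (-4, -2), (-4, -1), (+0, +0), (-2, +1), (-4, -2), (-4, -1), (+0, +0), (-2, +1), (-4, -2); they repeat the 4-cycle [(-4, -2), (-4, -1), (+0, +0), (-2, +1)].
step 10: apply (-4, -1) → (-26, -17)
step 11: apply (+0, +0) → (-26, -17)
step 12: apply (-2, +1) → (-28, -16)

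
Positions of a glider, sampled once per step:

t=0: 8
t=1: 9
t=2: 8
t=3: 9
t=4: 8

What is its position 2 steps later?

The jumps are +1, -1, +1, -1 — a geometric progression with ratio -1.
step 5: 8 + 1 → 9
step 6: 9 − 1 → 8

8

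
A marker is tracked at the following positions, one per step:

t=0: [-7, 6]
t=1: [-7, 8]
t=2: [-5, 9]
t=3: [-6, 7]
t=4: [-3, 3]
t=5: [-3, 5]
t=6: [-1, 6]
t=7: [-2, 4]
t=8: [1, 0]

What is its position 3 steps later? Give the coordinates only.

Step-to-step displacements: [+0, +2], [+2, +1], [-1, -2], [+3, -4], [+0, +2], [+2, +1], [-1, -2], [+3, -4] — a repeating cycle of length 4.
step 9: apply [+0, +2] → [1, 2]
step 10: apply [+2, +1] → [3, 3]
step 11: apply [-1, -2] → [2, 1]

[2, 1]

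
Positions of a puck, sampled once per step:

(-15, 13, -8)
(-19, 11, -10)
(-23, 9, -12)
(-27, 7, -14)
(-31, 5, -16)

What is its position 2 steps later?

Constant displacement of (-4, -2, -2) per step.
step 5: (-31, 5, -16) + (-4, -2, -2) → (-35, 3, -18)
step 6: (-35, 3, -18) + (-4, -2, -2) → (-39, 1, -20)

(-39, 1, -20)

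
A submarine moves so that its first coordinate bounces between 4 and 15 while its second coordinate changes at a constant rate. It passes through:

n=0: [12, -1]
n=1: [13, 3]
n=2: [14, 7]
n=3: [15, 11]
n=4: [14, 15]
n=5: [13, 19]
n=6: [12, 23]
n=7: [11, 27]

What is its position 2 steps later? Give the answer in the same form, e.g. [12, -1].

The first coordinate reflects between 4 and 15, moving 1 per step.
  step 8: 11 → 10
  step 9: 10 → 9
The second coordinate changes by +4 each step: at step 9 it is 35.

[9, 35]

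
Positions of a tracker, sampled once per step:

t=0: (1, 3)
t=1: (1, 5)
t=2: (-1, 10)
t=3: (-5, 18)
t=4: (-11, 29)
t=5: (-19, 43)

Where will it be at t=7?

Taking differences between consecutive positions: (+0, +2), (-2, +5), (-4, +8), (-6, +11), (-8, +14). These grow by (-2, +3) each step.
step 6: (-19, 43) + (-10, +17) → (-29, 60)
step 7: (-29, 60) + (-12, +20) → (-41, 80)

(-41, 80)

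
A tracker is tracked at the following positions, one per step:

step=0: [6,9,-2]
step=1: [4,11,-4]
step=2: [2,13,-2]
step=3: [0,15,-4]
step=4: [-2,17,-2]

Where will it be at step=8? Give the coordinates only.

The first coordinate changes by -2 each step, so at step 8 it is 6 + 8·(-2) = -10.
The second coordinate changes by +2 each step, so at step 8 it is 9 + 8·(2) = 25.
The third coordinate repeats the cycle [-2, -4] with period 2; step 8 mod 2 = 0, giving -2.

[-10,25,-2]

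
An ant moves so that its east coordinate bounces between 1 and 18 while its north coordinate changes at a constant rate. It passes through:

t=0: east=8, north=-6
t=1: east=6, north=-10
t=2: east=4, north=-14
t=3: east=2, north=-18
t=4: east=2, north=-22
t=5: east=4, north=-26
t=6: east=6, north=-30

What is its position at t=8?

The east coordinate reflects between 1 and 18, moving 2 per step.
  step 7: 6 → 8
  step 8: 8 → 10
The north coordinate changes by -4 each step: at step 8 it is -38.

east=10, north=-38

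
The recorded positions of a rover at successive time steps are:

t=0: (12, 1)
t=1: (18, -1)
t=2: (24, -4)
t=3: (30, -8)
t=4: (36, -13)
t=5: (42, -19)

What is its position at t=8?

First differences are (+6, -2), (+6, -3), (+6, -4), (+6, -5), (+6, -6); their common second difference is (+0, -1) (constant acceleration).
step 6: (42, -19) + (+6, -7) → (48, -26)
step 7: (48, -26) + (+6, -8) → (54, -34)
step 8: (54, -34) + (+6, -9) → (60, -43)

(60, -43)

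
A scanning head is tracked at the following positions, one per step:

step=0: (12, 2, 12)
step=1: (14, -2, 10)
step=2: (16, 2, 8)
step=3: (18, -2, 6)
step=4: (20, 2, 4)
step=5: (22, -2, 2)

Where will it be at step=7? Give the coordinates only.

The first coordinate changes by +2 each step, so at step 7 it is 12 + 7·(2) = 26.
The second coordinate repeats the cycle [2, -2] with period 2; step 7 mod 2 = 1, giving -2.
The third coordinate changes by -2 each step, so at step 7 it is 12 + 7·(-2) = -2.

(26, -2, -2)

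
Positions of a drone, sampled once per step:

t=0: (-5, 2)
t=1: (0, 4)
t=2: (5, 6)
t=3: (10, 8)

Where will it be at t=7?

(30, 16)

Each step adds (+5, +2) to the position.
step 4: (10, 8) + (+5, +2) → (15, 10)
step 5: (15, 10) + (+5, +2) → (20, 12)
step 6: (20, 12) + (+5, +2) → (25, 14)
step 7: (25, 14) + (+5, +2) → (30, 16)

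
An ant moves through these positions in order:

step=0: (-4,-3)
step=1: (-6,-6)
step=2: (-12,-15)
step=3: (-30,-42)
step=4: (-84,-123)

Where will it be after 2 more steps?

Consecutive displacements (-2,-3), (-6,-9), (-18,-27), (-54,-81) scale by a factor of 3 each step.
step 5: (-84,-123) + (-162,-243) → (-246,-366)
step 6: (-246,-366) + (-486,-729) → (-732,-1095)

(-732,-1095)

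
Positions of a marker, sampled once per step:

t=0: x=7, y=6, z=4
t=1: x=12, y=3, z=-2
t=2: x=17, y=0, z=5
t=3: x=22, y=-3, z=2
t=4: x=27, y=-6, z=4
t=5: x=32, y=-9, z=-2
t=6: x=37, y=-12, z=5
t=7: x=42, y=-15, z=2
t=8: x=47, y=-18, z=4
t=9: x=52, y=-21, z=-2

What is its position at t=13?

x=72, y=-33, z=-2

The x coordinate changes by +5 each step, so at step 13 it is 7 + 13·(5) = 72.
The y coordinate changes by -3 each step, so at step 13 it is 6 + 13·(-3) = -33.
The z coordinate repeats the cycle [4, -2, 5, 2] with period 4; step 13 mod 4 = 1, giving -2.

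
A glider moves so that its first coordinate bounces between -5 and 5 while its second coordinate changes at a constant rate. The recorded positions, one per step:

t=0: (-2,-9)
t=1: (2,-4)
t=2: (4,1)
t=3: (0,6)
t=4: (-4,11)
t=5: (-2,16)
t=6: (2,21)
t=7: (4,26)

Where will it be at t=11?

The first coordinate travels 4 per step and bounces off the walls at -5 and 5.
  step 8: 4 → 0
  step 9: 0 → -4
  step 10: -4 → -2
  step 11: -2 → 2
The second coordinate changes by +5 each step: at step 11 it is 46.

(2,46)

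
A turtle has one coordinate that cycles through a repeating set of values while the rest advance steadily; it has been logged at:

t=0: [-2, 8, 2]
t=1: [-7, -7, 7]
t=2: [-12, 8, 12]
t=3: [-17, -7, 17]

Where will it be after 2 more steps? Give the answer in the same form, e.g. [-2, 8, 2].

[-27, -7, 27]

First: linear, -5 per step → -27 at step 5.
Second: cycles through 8, -7 every 2 steps. Step 5 lands at position 1 of the cycle → -7.
Third: linear, +5 per step → 27 at step 5.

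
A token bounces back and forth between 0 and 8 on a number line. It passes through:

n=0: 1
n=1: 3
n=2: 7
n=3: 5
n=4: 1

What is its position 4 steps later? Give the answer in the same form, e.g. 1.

The value travels 4 per step and bounces off the walls at 0 and 8.
  step 5: 1 → 3
  step 6: 3 → 7
  step 7: 7 → 5
  step 8: 5 → 1

1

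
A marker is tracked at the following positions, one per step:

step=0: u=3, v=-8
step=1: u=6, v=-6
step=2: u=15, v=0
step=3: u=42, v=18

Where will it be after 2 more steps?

The jumps are (+3, +2), (+9, +6), (+27, +18) — a geometric progression with ratio 3.
step 4: u=42, v=18 + (+81, +54) → u=123, v=72
step 5: u=123, v=72 + (+243, +162) → u=366, v=234

u=366, v=234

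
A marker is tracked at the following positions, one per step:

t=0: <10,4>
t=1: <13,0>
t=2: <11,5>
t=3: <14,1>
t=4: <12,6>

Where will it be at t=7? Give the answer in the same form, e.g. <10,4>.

Differencing gives <+3,-4>, <-2,+5>, <+3,-4>, <-2,+5>. This is the pattern <+3,-4>, <-2,+5> repeated.
step 5: apply <+3,-4> → <15,2>
step 6: apply <-2,+5> → <13,7>
step 7: apply <+3,-4> → <16,3>

<16,3>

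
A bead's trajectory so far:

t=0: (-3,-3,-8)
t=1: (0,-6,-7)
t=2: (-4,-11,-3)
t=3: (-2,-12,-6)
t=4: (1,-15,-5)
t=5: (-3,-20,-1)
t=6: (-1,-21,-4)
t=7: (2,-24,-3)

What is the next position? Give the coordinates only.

Step-to-step displacements: (+3,-3,+1), (-4,-5,+4), (+2,-1,-3), (+3,-3,+1), (-4,-5,+4), (+2,-1,-3), (+3,-3,+1) — a repeating cycle of length 3.
step 8: apply (-4,-5,+4) → (-2,-29,1)

(-2,-29,1)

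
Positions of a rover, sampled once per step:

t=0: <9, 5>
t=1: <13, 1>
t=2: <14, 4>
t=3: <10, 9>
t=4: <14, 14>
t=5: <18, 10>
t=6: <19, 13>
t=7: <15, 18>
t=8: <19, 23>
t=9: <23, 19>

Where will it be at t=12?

<24, 32>

Differencing gives <+4, -4>, <+1, +3>, <-4, +5>, <+4, +5>, <+4, -4>, <+1, +3>, <-4, +5>, <+4, +5>, <+4, -4>. This is the pattern <+4, -4>, <+1, +3>, <-4, +5>, <+4, +5> repeated.
step 10: apply <+1, +3> → <24, 22>
step 11: apply <-4, +5> → <20, 27>
step 12: apply <+4, +5> → <24, 32>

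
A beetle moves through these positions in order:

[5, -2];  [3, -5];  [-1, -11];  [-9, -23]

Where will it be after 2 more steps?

[-57, -95]

Step-to-step displacements: [-2, -3], [-4, -6], [-8, -12]; each is 2× the previous.
step 4: [-9, -23] + [-16, -24] → [-25, -47]
step 5: [-25, -47] + [-32, -48] → [-57, -95]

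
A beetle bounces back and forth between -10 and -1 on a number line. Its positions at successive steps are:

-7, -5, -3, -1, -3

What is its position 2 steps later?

-7

The value travels 2 per step and bounces off the walls at -10 and -1.
  step 5: -3 → -5
  step 6: -5 → -7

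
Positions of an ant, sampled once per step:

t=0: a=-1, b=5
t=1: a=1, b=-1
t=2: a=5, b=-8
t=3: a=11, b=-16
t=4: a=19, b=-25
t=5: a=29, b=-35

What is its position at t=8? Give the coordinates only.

a=71, b=-71

First differences are (+2, -6), (+4, -7), (+6, -8), (+8, -9), (+10, -10); their common second difference is (+2, -1) (constant acceleration).
step 6: a=29, b=-35 + (+12, -11) → a=41, b=-46
step 7: a=41, b=-46 + (+14, -12) → a=55, b=-58
step 8: a=55, b=-58 + (+16, -13) → a=71, b=-71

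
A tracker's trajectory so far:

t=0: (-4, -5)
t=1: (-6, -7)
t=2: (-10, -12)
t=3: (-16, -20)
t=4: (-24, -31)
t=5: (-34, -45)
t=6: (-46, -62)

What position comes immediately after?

First differences are (-2, -2), (-4, -5), (-6, -8), (-8, -11), (-10, -14), (-12, -17); their common second difference is (-2, -3) (constant acceleration).
step 7: (-46, -62) + (-14, -20) → (-60, -82)

(-60, -82)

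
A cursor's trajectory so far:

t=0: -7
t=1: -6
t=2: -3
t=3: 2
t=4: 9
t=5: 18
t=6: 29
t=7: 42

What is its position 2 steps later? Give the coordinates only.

First differences are +1, +3, +5, +7, +9, +11, +13; their common second difference is +2 (constant acceleration).
step 8: 42 + 15 → 57
step 9: 57 + 17 → 74

74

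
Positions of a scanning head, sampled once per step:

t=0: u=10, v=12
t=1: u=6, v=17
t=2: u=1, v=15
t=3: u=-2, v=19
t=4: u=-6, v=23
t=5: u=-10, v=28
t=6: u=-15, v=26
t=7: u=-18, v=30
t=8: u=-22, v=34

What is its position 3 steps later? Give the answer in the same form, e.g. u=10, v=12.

The moves between consecutive positions are (-4, +5), (-5, -2), (-3, +4), (-4, +4), (-4, +5), (-5, -2), (-3, +4), (-4, +4); they repeat the 4-cycle [(-4, +5), (-5, -2), (-3, +4), (-4, +4)].
step 9: apply (-4, +5) → u=-26, v=39
step 10: apply (-5, -2) → u=-31, v=37
step 11: apply (-3, +4) → u=-34, v=41

u=-34, v=41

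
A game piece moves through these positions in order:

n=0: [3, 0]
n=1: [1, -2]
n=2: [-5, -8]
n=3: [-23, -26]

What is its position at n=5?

The jumps are [-2, -2], [-6, -6], [-18, -18] — a geometric progression with ratio 3.
step 4: [-23, -26] + [-54, -54] → [-77, -80]
step 5: [-77, -80] + [-162, -162] → [-239, -242]

[-239, -242]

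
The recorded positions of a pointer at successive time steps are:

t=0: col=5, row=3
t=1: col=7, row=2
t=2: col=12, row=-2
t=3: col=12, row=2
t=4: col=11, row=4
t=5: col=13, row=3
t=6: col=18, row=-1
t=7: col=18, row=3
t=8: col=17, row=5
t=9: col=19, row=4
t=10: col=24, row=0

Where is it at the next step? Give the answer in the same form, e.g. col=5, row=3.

col=24, row=4

Differencing gives (+2, -1), (+5, -4), (+0, +4), (-1, +2), (+2, -1), (+5, -4), (+0, +4), (-1, +2), (+2, -1), (+5, -4). This is the pattern (+2, -1), (+5, -4), (+0, +4), (-1, +2) repeated.
step 11: apply (+0, +4) → col=24, row=4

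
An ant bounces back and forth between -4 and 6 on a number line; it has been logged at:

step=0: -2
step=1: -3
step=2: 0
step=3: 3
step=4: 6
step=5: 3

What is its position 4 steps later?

The value reflects between -4 and 6, moving 3 per step.
  step 6: 3 → 0
  step 7: 0 → -3
  step 8: -3 → -2
  step 9: -2 → 1

1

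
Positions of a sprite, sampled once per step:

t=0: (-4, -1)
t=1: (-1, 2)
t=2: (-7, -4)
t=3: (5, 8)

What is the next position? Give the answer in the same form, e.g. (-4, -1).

Consecutive displacements (+3, +3), (-6, -6), (+12, +12) scale by a factor of -2 each step.
step 4: (5, 8) + (-24, -24) → (-19, -16)

(-19, -16)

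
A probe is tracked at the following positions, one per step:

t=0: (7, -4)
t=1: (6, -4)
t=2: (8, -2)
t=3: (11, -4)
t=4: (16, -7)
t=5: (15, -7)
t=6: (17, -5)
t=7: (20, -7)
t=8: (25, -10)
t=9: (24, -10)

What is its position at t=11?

Differencing gives (-1, +0), (+2, +2), (+3, -2), (+5, -3), (-1, +0), (+2, +2), (+3, -2), (+5, -3), (-1, +0). This is the pattern (-1, +0), (+2, +2), (+3, -2), (+5, -3) repeated.
step 10: apply (+2, +2) → (26, -8)
step 11: apply (+3, -2) → (29, -10)

(29, -10)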